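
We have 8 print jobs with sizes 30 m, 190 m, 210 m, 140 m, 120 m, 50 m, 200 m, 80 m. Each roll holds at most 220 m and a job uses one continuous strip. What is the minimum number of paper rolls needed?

5

Total = 210 + 200 + 190 + 140 + 120 + 80 + 50 + 30 = 1020 m.
Lower bound: ⌈1020/220⌉ = 5 paper rolls.
A packing using 5 paper rolls:
  roll 1: 210 = 210
  roll 2: 200 = 200
  roll 3: 190 + 30 = 220
  roll 4: 140 + 80 = 220
  roll 5: 120 + 50 = 170
This matches the lower bound, so 5 is optimal.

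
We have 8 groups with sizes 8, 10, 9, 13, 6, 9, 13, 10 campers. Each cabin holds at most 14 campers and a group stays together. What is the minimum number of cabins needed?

Total = 13 + 13 + 10 + 10 + 9 + 9 + 8 + 6 = 78 campers.
Lower bound: ⌈78/14⌉ = 6 cabins.
Also, 7 groups each exceed 7 campers, and no two of those can share a cabin, so at least 7 cabins are needed.
A packing using 7 cabins:
  cabin 1: 13 = 13
  cabin 2: 13 = 13
  cabin 3: 10 = 10
  cabin 4: 10 = 10
  cabin 5: 9 = 9
  cabin 6: 9 = 9
  cabin 7: 8 + 6 = 14
This matches the lower bound, so 7 is optimal.

7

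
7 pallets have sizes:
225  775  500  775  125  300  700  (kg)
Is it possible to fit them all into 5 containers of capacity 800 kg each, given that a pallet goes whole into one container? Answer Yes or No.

Yes

A valid assignment using 5 containers:
  container 1: 775 = 775
  container 2: 775 = 775
  container 3: 700 = 700
  container 4: 500 + 300 = 800
  container 5: 225 + 125 = 350
Every load is within 800 kg, so 5 containers suffice.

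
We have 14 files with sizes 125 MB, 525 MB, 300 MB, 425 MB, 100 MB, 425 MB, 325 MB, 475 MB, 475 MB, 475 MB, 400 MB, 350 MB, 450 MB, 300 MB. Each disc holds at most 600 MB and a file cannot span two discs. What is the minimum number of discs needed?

Total = 525 + 475 + 475 + 475 + 450 + 425 + 425 + 400 + 350 + 325 + 300 + 300 + 125 + 100 = 5150 MB.
Lower bound: ⌈5150/600⌉ = 9 discs.
Also, 10 files each exceed 300 MB, and no two of those can share a disc, so at least 10 discs are needed.
A packing using 11 discs:
  disc 1: 525 = 525
  disc 2: 475 + 125 = 600
  disc 3: 475 + 100 = 575
  disc 4: 475 = 475
  disc 5: 450 = 450
  disc 6: 425 = 425
  disc 7: 425 = 425
  disc 8: 400 = 400
  disc 9: 350 = 350
  disc 10: 325 = 325
  disc 11: 300 + 300 = 600
No arrangement into 10 discs stays within capacity, so 11 is optimal.

11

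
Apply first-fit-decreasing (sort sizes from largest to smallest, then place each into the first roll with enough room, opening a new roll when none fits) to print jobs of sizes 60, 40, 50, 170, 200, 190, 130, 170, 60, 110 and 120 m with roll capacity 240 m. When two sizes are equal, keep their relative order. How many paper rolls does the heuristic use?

Sorted descending: 200, 190, 170, 170, 130, 120, 110, 60, 60, 50, 40.
  200 → roll 1 (new)  [load 200/240]
  190 → roll 2 (new)  [load 190/240]
  170 → roll 3 (new)  [load 170/240]
  170 → roll 4 (new)  [load 170/240]
  130 → roll 5 (new)  [load 130/240]
  120 → roll 6 (new)  [load 120/240]
  110 → roll 5  [load 240/240]
  60 → roll 3  [load 230/240]
  60 → roll 4  [load 230/240]
  50 → roll 2  [load 240/240]
  40 → roll 1  [load 240/240]
6 paper rolls opened.

6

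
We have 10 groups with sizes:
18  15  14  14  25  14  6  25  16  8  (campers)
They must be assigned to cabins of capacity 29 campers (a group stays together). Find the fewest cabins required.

Total = 25 + 25 + 18 + 16 + 15 + 14 + 14 + 14 + 8 + 6 = 155 campers.
Lower bound: ⌈155/29⌉ = 6 cabins.
A packing using 6 cabins:
  cabin 1: 25 = 25
  cabin 2: 25 = 25
  cabin 3: 18 + 8 = 26
  cabin 4: 16 + 6 = 22
  cabin 5: 15 + 14 = 29
  cabin 6: 14 + 14 = 28
This matches the lower bound, so 6 is optimal.

6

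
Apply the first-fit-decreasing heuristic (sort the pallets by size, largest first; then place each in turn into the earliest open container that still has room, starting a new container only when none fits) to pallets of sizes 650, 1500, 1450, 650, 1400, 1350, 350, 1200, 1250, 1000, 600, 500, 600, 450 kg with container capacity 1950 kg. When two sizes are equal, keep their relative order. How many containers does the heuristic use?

Sorted descending: 1500, 1450, 1400, 1350, 1250, 1200, 1000, 650, 650, 600, 600, 500, 450, 350.
  1500 → container 1 (new)  [load 1500/1950]
  1450 → container 2 (new)  [load 1450/1950]
  1400 → container 3 (new)  [load 1400/1950]
  1350 → container 4 (new)  [load 1350/1950]
  1250 → container 5 (new)  [load 1250/1950]
  1200 → container 6 (new)  [load 1200/1950]
  1000 → container 7 (new)  [load 1000/1950]
  650 → container 5  [load 1900/1950]
  650 → container 6  [load 1850/1950]
  600 → container 4  [load 1950/1950]
  600 → container 7  [load 1600/1950]
  500 → container 2  [load 1950/1950]
  450 → container 1  [load 1950/1950]
  350 → container 3  [load 1750/1950]
7 containers opened.

7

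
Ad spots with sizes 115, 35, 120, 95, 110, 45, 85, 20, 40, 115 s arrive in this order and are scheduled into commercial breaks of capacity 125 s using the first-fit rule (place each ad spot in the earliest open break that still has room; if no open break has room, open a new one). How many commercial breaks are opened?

7

  115 → break 1 (new)  [load 115/125]
  35 → break 2 (new)  [load 35/125]
  120 → break 3 (new)  [load 120/125]
  95 → break 4 (new)  [load 95/125]
  110 → break 5 (new)  [load 110/125]
  45 → break 2  [load 80/125]
  85 → break 6 (new)  [load 85/125]
  20 → break 2  [load 100/125]
  40 → break 6  [load 125/125]
  115 → break 7 (new)  [load 115/125]
7 commercial breaks opened.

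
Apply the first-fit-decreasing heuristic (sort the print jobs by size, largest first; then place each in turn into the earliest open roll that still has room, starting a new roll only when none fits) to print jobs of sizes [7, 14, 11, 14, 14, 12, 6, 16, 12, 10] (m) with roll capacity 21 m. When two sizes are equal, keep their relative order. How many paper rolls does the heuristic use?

7

Sorted descending: 16, 14, 14, 14, 12, 12, 11, 10, 7, 6.
  16 → roll 1 (new)  [load 16/21]
  14 → roll 2 (new)  [load 14/21]
  14 → roll 3 (new)  [load 14/21]
  14 → roll 4 (new)  [load 14/21]
  12 → roll 5 (new)  [load 12/21]
  12 → roll 6 (new)  [load 12/21]
  11 → roll 7 (new)  [load 11/21]
  10 → roll 7  [load 21/21]
  7 → roll 2  [load 21/21]
  6 → roll 3  [load 20/21]
7 paper rolls opened.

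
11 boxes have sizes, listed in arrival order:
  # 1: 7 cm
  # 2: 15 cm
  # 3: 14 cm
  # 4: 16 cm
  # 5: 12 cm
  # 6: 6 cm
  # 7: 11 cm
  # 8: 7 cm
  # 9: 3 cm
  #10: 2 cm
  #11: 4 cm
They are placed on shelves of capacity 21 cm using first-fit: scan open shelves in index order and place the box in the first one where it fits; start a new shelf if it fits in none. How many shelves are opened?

  7 → shelf 1 (new)  [load 7/21]
  15 → shelf 2 (new)  [load 15/21]
  14 → shelf 1  [load 21/21]
  16 → shelf 3 (new)  [load 16/21]
  12 → shelf 4 (new)  [load 12/21]
  6 → shelf 2  [load 21/21]
  11 → shelf 5 (new)  [load 11/21]
  7 → shelf 4  [load 19/21]
  3 → shelf 3  [load 19/21]
  2 → shelf 3  [load 21/21]
  4 → shelf 5  [load 15/21]
5 shelves opened.

5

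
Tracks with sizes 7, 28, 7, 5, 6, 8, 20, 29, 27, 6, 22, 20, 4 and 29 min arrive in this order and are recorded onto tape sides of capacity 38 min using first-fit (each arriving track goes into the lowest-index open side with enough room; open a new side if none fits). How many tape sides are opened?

8

  7 → side 1 (new)  [load 7/38]
  28 → side 1  [load 35/38]
  7 → side 2 (new)  [load 7/38]
  5 → side 2  [load 12/38]
  6 → side 2  [load 18/38]
  8 → side 2  [load 26/38]
  20 → side 3 (new)  [load 20/38]
  29 → side 4 (new)  [load 29/38]
  27 → side 5 (new)  [load 27/38]
  6 → side 2  [load 32/38]
  22 → side 6 (new)  [load 22/38]
  20 → side 7 (new)  [load 20/38]
  4 → side 2  [load 36/38]
  29 → side 8 (new)  [load 29/38]
8 tape sides opened.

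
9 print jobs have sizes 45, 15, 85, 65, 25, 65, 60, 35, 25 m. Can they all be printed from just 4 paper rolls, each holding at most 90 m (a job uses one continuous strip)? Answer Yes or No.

No

Total = 420 m; ⌈420/90⌉ = 5.
At least 5 paper rolls are required, but only 4 are allowed.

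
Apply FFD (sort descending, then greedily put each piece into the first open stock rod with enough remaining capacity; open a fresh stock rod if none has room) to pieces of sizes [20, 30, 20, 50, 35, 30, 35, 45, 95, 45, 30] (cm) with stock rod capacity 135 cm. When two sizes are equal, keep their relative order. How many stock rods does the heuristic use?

4

Sorted descending: 95, 50, 45, 45, 35, 35, 30, 30, 30, 20, 20.
  95 → stock rod 1 (new)  [load 95/135]
  50 → stock rod 2 (new)  [load 50/135]
  45 → stock rod 2  [load 95/135]
  45 → stock rod 3 (new)  [load 45/135]
  35 → stock rod 1  [load 130/135]
  35 → stock rod 2  [load 130/135]
  30 → stock rod 3  [load 75/135]
  30 → stock rod 3  [load 105/135]
  30 → stock rod 3  [load 135/135]
  20 → stock rod 4 (new)  [load 20/135]
  20 → stock rod 4  [load 40/135]
4 stock rods opened.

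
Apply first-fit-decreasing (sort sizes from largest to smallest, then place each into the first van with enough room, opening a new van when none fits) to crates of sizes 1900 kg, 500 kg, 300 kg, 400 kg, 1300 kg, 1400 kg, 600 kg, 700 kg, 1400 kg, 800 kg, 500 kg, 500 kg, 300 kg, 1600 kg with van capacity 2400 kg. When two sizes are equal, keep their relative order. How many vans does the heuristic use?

Sorted descending: 1900, 1600, 1400, 1400, 1300, 800, 700, 600, 500, 500, 500, 400, 300, 300.
  1900 → van 1 (new)  [load 1900/2400]
  1600 → van 2 (new)  [load 1600/2400]
  1400 → van 3 (new)  [load 1400/2400]
  1400 → van 4 (new)  [load 1400/2400]
  1300 → van 5 (new)  [load 1300/2400]
  800 → van 2  [load 2400/2400]
  700 → van 3  [load 2100/2400]
  600 → van 4  [load 2000/2400]
  500 → van 1  [load 2400/2400]
  500 → van 5  [load 1800/2400]
  500 → van 5  [load 2300/2400]
  400 → van 4  [load 2400/2400]
  300 → van 3  [load 2400/2400]
  300 → van 6 (new)  [load 300/2400]
6 vans opened.

6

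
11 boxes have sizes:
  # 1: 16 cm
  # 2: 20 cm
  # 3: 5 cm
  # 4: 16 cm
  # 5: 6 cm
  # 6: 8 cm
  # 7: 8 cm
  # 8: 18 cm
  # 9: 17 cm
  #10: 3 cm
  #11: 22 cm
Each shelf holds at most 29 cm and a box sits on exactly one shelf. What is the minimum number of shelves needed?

6

Total = 22 + 20 + 18 + 17 + 16 + 16 + 8 + 8 + 6 + 5 + 3 = 139 cm.
Lower bound: ⌈139/29⌉ = 5 shelves.
Also, 6 boxes each exceed 29/2 cm, and no two of those can share a shelf, so at least 6 shelves are needed.
A packing using 6 shelves:
  shelf 1: 22 + 6 = 28
  shelf 2: 20 + 8 = 28
  shelf 3: 18 + 8 + 3 = 29
  shelf 4: 17 + 5 = 22
  shelf 5: 16 = 16
  shelf 6: 16 = 16
This matches the lower bound, so 6 is optimal.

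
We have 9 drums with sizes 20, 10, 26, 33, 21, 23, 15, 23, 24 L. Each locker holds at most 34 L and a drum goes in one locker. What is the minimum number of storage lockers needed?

Total = 33 + 26 + 24 + 23 + 23 + 21 + 20 + 15 + 10 = 195 L.
Lower bound: ⌈195/34⌉ = 6 storage lockers.
Also, 7 drums each exceed 17 L, and no two of those can share a locker, so at least 7 storage lockers are needed.
A packing using 8 storage lockers:
  locker 1: 33 = 33
  locker 2: 26 = 26
  locker 3: 24 + 10 = 34
  locker 4: 23 = 23
  locker 5: 23 = 23
  locker 6: 21 = 21
  locker 7: 20 = 20
  locker 8: 15 = 15
No arrangement into 7 storage lockers stays within capacity, so 8 is optimal.

8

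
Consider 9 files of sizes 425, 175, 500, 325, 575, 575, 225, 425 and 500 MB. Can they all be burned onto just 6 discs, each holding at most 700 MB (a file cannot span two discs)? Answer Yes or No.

Total = 3725 MB; ⌈3725/700⌉ = 6.
The bound of 6 does not rule out 6, but exhaustive search shows no assignment into 6 discs of capacity 700 MB exists — the minimum is 7.

No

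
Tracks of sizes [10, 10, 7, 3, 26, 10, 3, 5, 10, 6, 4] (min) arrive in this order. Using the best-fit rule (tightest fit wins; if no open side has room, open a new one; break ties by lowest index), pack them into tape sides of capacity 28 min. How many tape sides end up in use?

4

  10 → side 1 (new)  [load 10/28]
  10 → side 1  [load 20/28]
  7 → side 1  [load 27/28]
  3 → side 2 (new)  [load 3/28]
  26 → side 3 (new)  [load 26/28]
  10 → side 2  [load 13/28]
  3 → side 2  [load 16/28]
  5 → side 2  [load 21/28]
  10 → side 4 (new)  [load 10/28]
  6 → side 2  [load 27/28]
  4 → side 4  [load 14/28]
4 tape sides opened.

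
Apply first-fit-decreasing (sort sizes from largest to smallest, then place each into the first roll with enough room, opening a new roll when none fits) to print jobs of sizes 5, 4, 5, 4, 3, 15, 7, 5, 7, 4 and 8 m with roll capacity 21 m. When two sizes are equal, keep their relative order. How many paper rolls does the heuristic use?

Sorted descending: 15, 8, 7, 7, 5, 5, 5, 4, 4, 4, 3.
  15 → roll 1 (new)  [load 15/21]
  8 → roll 2 (new)  [load 8/21]
  7 → roll 2  [load 15/21]
  7 → roll 3 (new)  [load 7/21]
  5 → roll 1  [load 20/21]
  5 → roll 2  [load 20/21]
  5 → roll 3  [load 12/21]
  4 → roll 3  [load 16/21]
  4 → roll 3  [load 20/21]
  4 → roll 4 (new)  [load 4/21]
  3 → roll 4  [load 7/21]
4 paper rolls opened.

4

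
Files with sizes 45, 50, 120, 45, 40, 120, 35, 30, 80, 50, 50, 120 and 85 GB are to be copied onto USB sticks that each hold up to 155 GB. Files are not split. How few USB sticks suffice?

7

Total = 120 + 120 + 120 + 85 + 80 + 50 + 50 + 50 + 45 + 45 + 40 + 35 + 30 = 870 GB.
Lower bound: ⌈870/155⌉ = 6 USB sticks.
A packing using 7 USB sticks:
  USB stick 1: 120 + 35 = 155
  USB stick 2: 120 + 30 = 150
  USB stick 3: 120 = 120
  USB stick 4: 85 + 50 = 135
  USB stick 5: 80 + 50 = 130
  USB stick 6: 50 + 45 + 45 = 140
  USB stick 7: 40 = 40
No arrangement into 6 USB sticks stays within capacity, so 7 is optimal.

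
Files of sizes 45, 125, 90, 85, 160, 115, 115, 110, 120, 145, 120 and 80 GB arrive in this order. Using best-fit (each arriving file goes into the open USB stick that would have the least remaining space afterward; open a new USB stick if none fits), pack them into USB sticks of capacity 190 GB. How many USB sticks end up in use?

9

  45 → USB stick 1 (new)  [load 45/190]
  125 → USB stick 1  [load 170/190]
  90 → USB stick 2 (new)  [load 90/190]
  85 → USB stick 2  [load 175/190]
  160 → USB stick 3 (new)  [load 160/190]
  115 → USB stick 4 (new)  [load 115/190]
  115 → USB stick 5 (new)  [load 115/190]
  110 → USB stick 6 (new)  [load 110/190]
  120 → USB stick 7 (new)  [load 120/190]
  145 → USB stick 8 (new)  [load 145/190]
  120 → USB stick 9 (new)  [load 120/190]
  80 → USB stick 6  [load 190/190]
9 USB sticks opened.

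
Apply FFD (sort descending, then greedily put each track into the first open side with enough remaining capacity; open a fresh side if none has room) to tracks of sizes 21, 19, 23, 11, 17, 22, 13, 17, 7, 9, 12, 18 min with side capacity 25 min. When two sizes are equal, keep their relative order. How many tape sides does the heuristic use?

Sorted descending: 23, 22, 21, 19, 18, 17, 17, 13, 12, 11, 9, 7.
  23 → side 1 (new)  [load 23/25]
  22 → side 2 (new)  [load 22/25]
  21 → side 3 (new)  [load 21/25]
  19 → side 4 (new)  [load 19/25]
  18 → side 5 (new)  [load 18/25]
  17 → side 6 (new)  [load 17/25]
  17 → side 7 (new)  [load 17/25]
  13 → side 8 (new)  [load 13/25]
  12 → side 8  [load 25/25]
  11 → side 9 (new)  [load 11/25]
  9 → side 9  [load 20/25]
  7 → side 5  [load 25/25]
9 tape sides opened.

9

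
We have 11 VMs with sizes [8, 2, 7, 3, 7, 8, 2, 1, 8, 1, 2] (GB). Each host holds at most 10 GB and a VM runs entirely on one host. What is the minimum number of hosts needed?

Total = 8 + 8 + 8 + 7 + 7 + 3 + 2 + 2 + 2 + 1 + 1 = 49 GB.
Lower bound: ⌈49/10⌉ = 5 hosts.
A packing using 5 hosts:
  host 1: 8 + 2 = 10
  host 2: 8 + 2 = 10
  host 3: 8 + 2 = 10
  host 4: 7 + 3 = 10
  host 5: 7 + 1 + 1 = 9
This matches the lower bound, so 5 is optimal.

5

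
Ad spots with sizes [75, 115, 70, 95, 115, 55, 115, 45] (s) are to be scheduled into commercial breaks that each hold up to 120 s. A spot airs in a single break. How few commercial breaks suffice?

Total = 115 + 115 + 115 + 95 + 75 + 70 + 55 + 45 = 685 s.
Lower bound: ⌈685/120⌉ = 6 commercial breaks.
A packing using 7 commercial breaks:
  break 1: 115 = 115
  break 2: 115 = 115
  break 3: 115 = 115
  break 4: 95 = 95
  break 5: 75 + 45 = 120
  break 6: 70 = 70
  break 7: 55 = 55
No arrangement into 6 commercial breaks stays within capacity, so 7 is optimal.

7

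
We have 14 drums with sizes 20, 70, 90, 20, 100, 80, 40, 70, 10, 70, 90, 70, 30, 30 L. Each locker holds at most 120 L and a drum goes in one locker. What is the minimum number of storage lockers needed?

8

Total = 100 + 90 + 90 + 80 + 70 + 70 + 70 + 70 + 40 + 30 + 30 + 20 + 20 + 10 = 790 L.
Lower bound: ⌈790/120⌉ = 7 storage lockers.
Also, 8 drums each exceed 60 L, and no two of those can share a locker, so at least 8 storage lockers are needed.
A packing using 8 storage lockers:
  locker 1: 100 + 20 = 120
  locker 2: 90 + 30 = 120
  locker 3: 90 + 30 = 120
  locker 4: 80 + 40 = 120
  locker 5: 70 + 20 + 10 = 100
  locker 6: 70 = 70
  locker 7: 70 = 70
  locker 8: 70 = 70
This matches the lower bound, so 8 is optimal.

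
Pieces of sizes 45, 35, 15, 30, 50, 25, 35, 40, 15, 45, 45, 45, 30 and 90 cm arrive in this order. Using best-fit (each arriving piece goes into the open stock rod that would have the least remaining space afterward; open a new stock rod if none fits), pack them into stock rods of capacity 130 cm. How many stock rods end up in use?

5

  45 → stock rod 1 (new)  [load 45/130]
  35 → stock rod 1  [load 80/130]
  15 → stock rod 1  [load 95/130]
  30 → stock rod 1  [load 125/130]
  50 → stock rod 2 (new)  [load 50/130]
  25 → stock rod 2  [load 75/130]
  35 → stock rod 2  [load 110/130]
  40 → stock rod 3 (new)  [load 40/130]
  15 → stock rod 2  [load 125/130]
  45 → stock rod 3  [load 85/130]
  45 → stock rod 3  [load 130/130]
  45 → stock rod 4 (new)  [load 45/130]
  30 → stock rod 4  [load 75/130]
  90 → stock rod 5 (new)  [load 90/130]
5 stock rods opened.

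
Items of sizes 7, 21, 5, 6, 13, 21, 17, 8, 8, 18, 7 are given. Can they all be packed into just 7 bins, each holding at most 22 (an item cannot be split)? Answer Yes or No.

A valid assignment using 7 bins:
  bin 1: 21 = 21
  bin 2: 21 = 21
  bin 3: 18 = 18
  bin 4: 17 + 5 = 22
  bin 5: 13 + 8 = 21
  bin 6: 8 + 7 + 7 = 22
  bin 7: 6 = 6
Every load is within 22, so 7 bins suffice.

Yes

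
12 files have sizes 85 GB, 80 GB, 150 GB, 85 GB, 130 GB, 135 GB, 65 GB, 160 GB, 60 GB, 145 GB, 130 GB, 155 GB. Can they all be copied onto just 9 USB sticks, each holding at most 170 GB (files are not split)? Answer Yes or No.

Total = 1380 GB; ⌈1380/170⌉ = 9.
The bound of 9 does not rule out 9, but exhaustive search shows no assignment into 9 USB sticks of capacity 170 GB exists — the minimum is 10.

No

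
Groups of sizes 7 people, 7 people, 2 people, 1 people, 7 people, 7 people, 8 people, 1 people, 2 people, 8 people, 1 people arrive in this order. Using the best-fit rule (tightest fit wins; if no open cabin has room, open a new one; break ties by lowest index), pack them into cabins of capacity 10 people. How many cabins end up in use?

6

  7 → cabin 1 (new)  [load 7/10]
  7 → cabin 2 (new)  [load 7/10]
  2 → cabin 1  [load 9/10]
  1 → cabin 1  [load 10/10]
  7 → cabin 3 (new)  [load 7/10]
  7 → cabin 4 (new)  [load 7/10]
  8 → cabin 5 (new)  [load 8/10]
  1 → cabin 5  [load 9/10]
  2 → cabin 2  [load 9/10]
  8 → cabin 6 (new)  [load 8/10]
  1 → cabin 2  [load 10/10]
6 cabins opened.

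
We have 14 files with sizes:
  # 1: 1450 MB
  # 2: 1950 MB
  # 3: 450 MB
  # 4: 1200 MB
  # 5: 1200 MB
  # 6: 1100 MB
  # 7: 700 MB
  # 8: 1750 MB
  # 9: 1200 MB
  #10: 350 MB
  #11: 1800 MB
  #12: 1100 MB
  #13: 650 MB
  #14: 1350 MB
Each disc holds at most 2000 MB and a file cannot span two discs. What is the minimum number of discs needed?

Total = 1950 + 1800 + 1750 + 1450 + 1350 + 1200 + 1200 + 1200 + 1100 + 1100 + 700 + 650 + 450 + 350 = 16250 MB.
Lower bound: ⌈16250/2000⌉ = 9 discs.
Also, 10 files each exceed 1000 MB, and no two of those can share a disc, so at least 10 discs are needed.
A packing using 10 discs:
  disc 1: 1950 = 1950
  disc 2: 1800 = 1800
  disc 3: 1750 = 1750
  disc 4: 1450 + 450 = 1900
  disc 5: 1350 + 650 = 2000
  disc 6: 1200 + 700 = 1900
  disc 7: 1200 + 350 = 1550
  disc 8: 1200 = 1200
  disc 9: 1100 = 1100
  disc 10: 1100 = 1100
This matches the lower bound, so 10 is optimal.

10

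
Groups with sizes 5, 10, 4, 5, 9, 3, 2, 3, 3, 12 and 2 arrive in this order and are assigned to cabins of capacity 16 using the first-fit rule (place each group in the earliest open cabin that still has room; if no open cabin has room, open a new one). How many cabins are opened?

  5 → cabin 1 (new)  [load 5/16]
  10 → cabin 1  [load 15/16]
  4 → cabin 2 (new)  [load 4/16]
  5 → cabin 2  [load 9/16]
  9 → cabin 3 (new)  [load 9/16]
  3 → cabin 2  [load 12/16]
  2 → cabin 2  [load 14/16]
  3 → cabin 3  [load 12/16]
  3 → cabin 3  [load 15/16]
  12 → cabin 4 (new)  [load 12/16]
  2 → cabin 2  [load 16/16]
4 cabins opened.

4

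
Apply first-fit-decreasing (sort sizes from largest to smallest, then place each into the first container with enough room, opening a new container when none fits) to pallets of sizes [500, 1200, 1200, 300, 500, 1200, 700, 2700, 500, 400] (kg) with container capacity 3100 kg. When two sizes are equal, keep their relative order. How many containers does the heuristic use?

3

Sorted descending: 2700, 1200, 1200, 1200, 700, 500, 500, 500, 400, 300.
  2700 → container 1 (new)  [load 2700/3100]
  1200 → container 2 (new)  [load 1200/3100]
  1200 → container 2  [load 2400/3100]
  1200 → container 3 (new)  [load 1200/3100]
  700 → container 2  [load 3100/3100]
  500 → container 3  [load 1700/3100]
  500 → container 3  [load 2200/3100]
  500 → container 3  [load 2700/3100]
  400 → container 1  [load 3100/3100]
  300 → container 3  [load 3000/3100]
3 containers opened.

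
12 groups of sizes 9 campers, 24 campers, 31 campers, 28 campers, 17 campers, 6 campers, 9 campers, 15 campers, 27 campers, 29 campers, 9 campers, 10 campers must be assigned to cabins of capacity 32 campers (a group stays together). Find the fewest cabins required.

8

Total = 31 + 29 + 28 + 27 + 24 + 17 + 15 + 10 + 9 + 9 + 9 + 6 = 214 campers.
Lower bound: ⌈214/32⌉ = 7 cabins.
A packing using 8 cabins:
  cabin 1: 31 = 31
  cabin 2: 29 = 29
  cabin 3: 28 = 28
  cabin 4: 27 = 27
  cabin 5: 24 + 6 = 30
  cabin 6: 17 + 15 = 32
  cabin 7: 10 + 9 + 9 = 28
  cabin 8: 9 = 9
No arrangement into 7 cabins stays within capacity, so 8 is optimal.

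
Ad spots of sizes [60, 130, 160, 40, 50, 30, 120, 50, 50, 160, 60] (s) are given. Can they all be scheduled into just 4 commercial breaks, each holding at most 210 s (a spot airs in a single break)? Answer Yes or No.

No

Total = 910 s; ⌈910/210⌉ = 5.
At least 5 commercial breaks are required, but only 4 are allowed.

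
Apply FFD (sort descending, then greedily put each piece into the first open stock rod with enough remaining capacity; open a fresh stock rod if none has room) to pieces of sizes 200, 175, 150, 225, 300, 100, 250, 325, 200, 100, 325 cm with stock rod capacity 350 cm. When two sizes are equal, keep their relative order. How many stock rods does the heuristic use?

Sorted descending: 325, 325, 300, 250, 225, 200, 200, 175, 150, 100, 100.
  325 → stock rod 1 (new)  [load 325/350]
  325 → stock rod 2 (new)  [load 325/350]
  300 → stock rod 3 (new)  [load 300/350]
  250 → stock rod 4 (new)  [load 250/350]
  225 → stock rod 5 (new)  [load 225/350]
  200 → stock rod 6 (new)  [load 200/350]
  200 → stock rod 7 (new)  [load 200/350]
  175 → stock rod 8 (new)  [load 175/350]
  150 → stock rod 6  [load 350/350]
  100 → stock rod 4  [load 350/350]
  100 → stock rod 5  [load 325/350]
8 stock rods opened.

8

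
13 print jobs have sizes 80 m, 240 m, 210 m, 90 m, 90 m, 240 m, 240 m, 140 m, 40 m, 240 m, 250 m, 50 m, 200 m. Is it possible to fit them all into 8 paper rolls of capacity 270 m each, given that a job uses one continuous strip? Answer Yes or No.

No

Total = 2110 m; ⌈2110/270⌉ = 8.
The bound of 8 does not rule out 8, but exhaustive search shows no assignment into 8 paper rolls of capacity 270 m exists — the minimum is 9.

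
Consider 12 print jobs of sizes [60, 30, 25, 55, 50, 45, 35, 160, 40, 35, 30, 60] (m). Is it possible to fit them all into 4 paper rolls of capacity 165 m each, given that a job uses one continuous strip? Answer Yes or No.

Yes

A valid assignment using 4 paper rolls:
  roll 1: 160 = 160
  roll 2: 60 + 60 + 45 = 165
  roll 3: 55 + 50 + 40 = 145
  roll 4: 35 + 35 + 30 + 30 + 25 = 155
Every load is within 165 m, so 4 paper rolls suffice.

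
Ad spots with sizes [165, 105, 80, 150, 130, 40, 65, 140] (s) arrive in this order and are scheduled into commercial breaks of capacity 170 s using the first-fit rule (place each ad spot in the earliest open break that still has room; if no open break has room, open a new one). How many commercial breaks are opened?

6

  165 → break 1 (new)  [load 165/170]
  105 → break 2 (new)  [load 105/170]
  80 → break 3 (new)  [load 80/170]
  150 → break 4 (new)  [load 150/170]
  130 → break 5 (new)  [load 130/170]
  40 → break 2  [load 145/170]
  65 → break 3  [load 145/170]
  140 → break 6 (new)  [load 140/170]
6 commercial breaks opened.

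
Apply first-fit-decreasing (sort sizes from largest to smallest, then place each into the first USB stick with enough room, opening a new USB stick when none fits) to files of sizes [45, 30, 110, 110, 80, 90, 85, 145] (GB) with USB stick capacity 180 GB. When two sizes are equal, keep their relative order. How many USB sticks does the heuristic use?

Sorted descending: 145, 110, 110, 90, 85, 80, 45, 30.
  145 → USB stick 1 (new)  [load 145/180]
  110 → USB stick 2 (new)  [load 110/180]
  110 → USB stick 3 (new)  [load 110/180]
  90 → USB stick 4 (new)  [load 90/180]
  85 → USB stick 4  [load 175/180]
  80 → USB stick 5 (new)  [load 80/180]
  45 → USB stick 2  [load 155/180]
  30 → USB stick 1  [load 175/180]
5 USB sticks opened.

5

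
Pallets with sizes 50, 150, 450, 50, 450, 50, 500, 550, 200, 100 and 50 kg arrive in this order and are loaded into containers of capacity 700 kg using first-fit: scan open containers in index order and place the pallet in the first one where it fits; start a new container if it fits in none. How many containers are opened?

4

  50 → container 1 (new)  [load 50/700]
  150 → container 1  [load 200/700]
  450 → container 1  [load 650/700]
  50 → container 1  [load 700/700]
  450 → container 2 (new)  [load 450/700]
  50 → container 2  [load 500/700]
  500 → container 3 (new)  [load 500/700]
  550 → container 4 (new)  [load 550/700]
  200 → container 2  [load 700/700]
  100 → container 3  [load 600/700]
  50 → container 3  [load 650/700]
4 containers opened.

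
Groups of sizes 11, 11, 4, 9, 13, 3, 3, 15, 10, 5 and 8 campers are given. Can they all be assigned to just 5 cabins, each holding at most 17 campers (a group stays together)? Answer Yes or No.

No

Total = 92 campers; ⌈92/17⌉ = 6.
At least 6 cabins are required, but only 5 are allowed.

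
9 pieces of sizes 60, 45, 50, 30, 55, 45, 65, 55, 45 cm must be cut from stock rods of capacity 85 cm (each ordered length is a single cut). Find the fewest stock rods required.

Total = 65 + 60 + 55 + 55 + 50 + 45 + 45 + 45 + 30 = 450 cm.
Lower bound: ⌈450/85⌉ = 6 stock rods.
Also, 8 pieces each exceed 85/2 cm, and no two of those can share a stock rod, so at least 8 stock rods are needed.
A packing using 8 stock rods:
  stock rod 1: 65 = 65
  stock rod 2: 60 = 60
  stock rod 3: 55 + 30 = 85
  stock rod 4: 55 = 55
  stock rod 5: 50 = 50
  stock rod 6: 45 = 45
  stock rod 7: 45 = 45
  stock rod 8: 45 = 45
This matches the lower bound, so 8 is optimal.

8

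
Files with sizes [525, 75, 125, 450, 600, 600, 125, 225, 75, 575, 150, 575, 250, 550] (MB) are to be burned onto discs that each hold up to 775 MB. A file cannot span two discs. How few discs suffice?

Total = 600 + 600 + 575 + 575 + 550 + 525 + 450 + 250 + 225 + 150 + 125 + 125 + 75 + 75 = 4900 MB.
Lower bound: ⌈4900/775⌉ = 7 discs.
A packing using 7 discs:
  disc 1: 600 + 150 = 750
  disc 2: 600 + 125 = 725
  disc 3: 575 + 125 + 75 = 775
  disc 4: 575 + 75 = 650
  disc 5: 550 + 225 = 775
  disc 6: 525 + 250 = 775
  disc 7: 450 = 450
This matches the lower bound, so 7 is optimal.

7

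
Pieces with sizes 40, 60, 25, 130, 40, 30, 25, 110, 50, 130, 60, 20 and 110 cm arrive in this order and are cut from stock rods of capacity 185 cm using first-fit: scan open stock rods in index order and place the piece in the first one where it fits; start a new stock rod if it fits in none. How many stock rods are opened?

  40 → stock rod 1 (new)  [load 40/185]
  60 → stock rod 1  [load 100/185]
  25 → stock rod 1  [load 125/185]
  130 → stock rod 2 (new)  [load 130/185]
  40 → stock rod 1  [load 165/185]
  30 → stock rod 2  [load 160/185]
  25 → stock rod 2  [load 185/185]
  110 → stock rod 3 (new)  [load 110/185]
  50 → stock rod 3  [load 160/185]
  130 → stock rod 4 (new)  [load 130/185]
  60 → stock rod 5 (new)  [load 60/185]
  20 → stock rod 1  [load 185/185]
  110 → stock rod 5  [load 170/185]
5 stock rods opened.

5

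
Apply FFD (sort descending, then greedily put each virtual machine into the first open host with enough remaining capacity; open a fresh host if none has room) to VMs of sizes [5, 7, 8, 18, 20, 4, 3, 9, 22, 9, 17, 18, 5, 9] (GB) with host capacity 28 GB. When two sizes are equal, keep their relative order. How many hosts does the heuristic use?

Sorted descending: 22, 20, 18, 18, 17, 9, 9, 9, 8, 7, 5, 5, 4, 3.
  22 → host 1 (new)  [load 22/28]
  20 → host 2 (new)  [load 20/28]
  18 → host 3 (new)  [load 18/28]
  18 → host 4 (new)  [load 18/28]
  17 → host 5 (new)  [load 17/28]
  9 → host 3  [load 27/28]
  9 → host 4  [load 27/28]
  9 → host 5  [load 26/28]
  8 → host 2  [load 28/28]
  7 → host 6 (new)  [load 7/28]
  5 → host 1  [load 27/28]
  5 → host 6  [load 12/28]
  4 → host 6  [load 16/28]
  3 → host 6  [load 19/28]
6 hosts opened.

6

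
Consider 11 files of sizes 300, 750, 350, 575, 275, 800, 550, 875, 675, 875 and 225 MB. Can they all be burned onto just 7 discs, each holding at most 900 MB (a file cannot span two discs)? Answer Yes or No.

Total = 6250 MB; ⌈6250/900⌉ = 7.
The bound of 7 does not rule out 7, but exhaustive search shows no assignment into 7 discs of capacity 900 MB exists — the minimum is 8.

No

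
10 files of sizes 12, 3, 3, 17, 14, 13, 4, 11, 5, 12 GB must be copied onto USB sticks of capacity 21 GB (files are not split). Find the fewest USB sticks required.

Total = 17 + 14 + 13 + 12 + 12 + 11 + 5 + 4 + 3 + 3 = 94 GB.
Lower bound: ⌈94/21⌉ = 5 USB sticks.
Also, 6 files each exceed 21/2 GB, and no two of those can share a USB stick, so at least 6 USB sticks are needed.
A packing using 6 USB sticks:
  USB stick 1: 17 + 4 = 21
  USB stick 2: 14 + 5 = 19
  USB stick 3: 13 + 3 + 3 = 19
  USB stick 4: 12 = 12
  USB stick 5: 12 = 12
  USB stick 6: 11 = 11
This matches the lower bound, so 6 is optimal.

6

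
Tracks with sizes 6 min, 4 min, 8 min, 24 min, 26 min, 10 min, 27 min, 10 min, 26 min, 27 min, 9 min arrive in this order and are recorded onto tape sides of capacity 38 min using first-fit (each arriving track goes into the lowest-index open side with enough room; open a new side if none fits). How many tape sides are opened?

  6 → side 1 (new)  [load 6/38]
  4 → side 1  [load 10/38]
  8 → side 1  [load 18/38]
  24 → side 2 (new)  [load 24/38]
  26 → side 3 (new)  [load 26/38]
  10 → side 1  [load 28/38]
  27 → side 4 (new)  [load 27/38]
  10 → side 1  [load 38/38]
  26 → side 5 (new)  [load 26/38]
  27 → side 6 (new)  [load 27/38]
  9 → side 2  [load 33/38]
6 tape sides opened.

6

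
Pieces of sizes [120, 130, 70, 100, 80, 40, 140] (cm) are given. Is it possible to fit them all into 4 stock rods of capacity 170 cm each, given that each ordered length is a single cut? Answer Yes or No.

No

Total = 680 cm; ⌈680/170⌉ = 4.
The bound of 4 does not rule out 4, but exhaustive search shows no assignment into 4 stock rods of capacity 170 cm exists — the minimum is 5.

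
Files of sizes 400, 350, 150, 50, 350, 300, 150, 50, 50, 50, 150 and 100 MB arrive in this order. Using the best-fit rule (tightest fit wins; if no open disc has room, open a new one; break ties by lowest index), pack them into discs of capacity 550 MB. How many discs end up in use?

  400 → disc 1 (new)  [load 400/550]
  350 → disc 2 (new)  [load 350/550]
  150 → disc 1  [load 550/550]
  50 → disc 2  [load 400/550]
  350 → disc 3 (new)  [load 350/550]
  300 → disc 4 (new)  [load 300/550]
  150 → disc 2  [load 550/550]
  50 → disc 3  [load 400/550]
  50 → disc 3  [load 450/550]
  50 → disc 3  [load 500/550]
  150 → disc 4  [load 450/550]
  100 → disc 4  [load 550/550]
4 discs opened.

4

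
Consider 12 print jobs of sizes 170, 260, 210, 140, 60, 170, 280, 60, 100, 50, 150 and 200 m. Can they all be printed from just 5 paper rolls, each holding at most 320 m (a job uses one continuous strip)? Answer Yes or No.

No

Total = 1850 m; ⌈1850/320⌉ = 6.
At least 6 paper rolls are required, but only 5 are allowed.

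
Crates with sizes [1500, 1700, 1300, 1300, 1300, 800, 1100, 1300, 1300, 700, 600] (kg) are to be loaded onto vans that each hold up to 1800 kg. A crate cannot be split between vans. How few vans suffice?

Total = 1700 + 1500 + 1300 + 1300 + 1300 + 1300 + 1300 + 1100 + 800 + 700 + 600 = 12900 kg.
Lower bound: ⌈12900/1800⌉ = 8 vans.
A packing using 9 vans:
  van 1: 1700 = 1700
  van 2: 1500 = 1500
  van 3: 1300 = 1300
  van 4: 1300 = 1300
  van 5: 1300 = 1300
  van 6: 1300 = 1300
  van 7: 1300 = 1300
  van 8: 1100 + 700 = 1800
  van 9: 800 + 600 = 1400
No arrangement into 8 vans stays within capacity, so 9 is optimal.

9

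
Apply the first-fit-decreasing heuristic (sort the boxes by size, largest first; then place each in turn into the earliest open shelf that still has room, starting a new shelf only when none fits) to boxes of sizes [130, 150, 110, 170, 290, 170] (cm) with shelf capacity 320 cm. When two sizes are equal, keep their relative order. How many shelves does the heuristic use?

Sorted descending: 290, 170, 170, 150, 130, 110.
  290 → shelf 1 (new)  [load 290/320]
  170 → shelf 2 (new)  [load 170/320]
  170 → shelf 3 (new)  [load 170/320]
  150 → shelf 2  [load 320/320]
  130 → shelf 3  [load 300/320]
  110 → shelf 4 (new)  [load 110/320]
4 shelves opened.

4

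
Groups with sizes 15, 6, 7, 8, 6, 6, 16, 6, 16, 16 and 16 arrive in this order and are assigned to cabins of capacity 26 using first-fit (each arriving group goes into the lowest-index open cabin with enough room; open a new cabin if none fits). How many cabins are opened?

  15 → cabin 1 (new)  [load 15/26]
  6 → cabin 1  [load 21/26]
  7 → cabin 2 (new)  [load 7/26]
  8 → cabin 2  [load 15/26]
  6 → cabin 2  [load 21/26]
  6 → cabin 3 (new)  [load 6/26]
  16 → cabin 3  [load 22/26]
  6 → cabin 4 (new)  [load 6/26]
  16 → cabin 4  [load 22/26]
  16 → cabin 5 (new)  [load 16/26]
  16 → cabin 6 (new)  [load 16/26]
6 cabins opened.

6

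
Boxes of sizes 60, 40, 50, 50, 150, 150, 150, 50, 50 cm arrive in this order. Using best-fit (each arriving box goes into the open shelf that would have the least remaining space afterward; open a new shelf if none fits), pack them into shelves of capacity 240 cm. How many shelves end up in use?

4

  60 → shelf 1 (new)  [load 60/240]
  40 → shelf 1  [load 100/240]
  50 → shelf 1  [load 150/240]
  50 → shelf 1  [load 200/240]
  150 → shelf 2 (new)  [load 150/240]
  150 → shelf 3 (new)  [load 150/240]
  150 → shelf 4 (new)  [load 150/240]
  50 → shelf 2  [load 200/240]
  50 → shelf 3  [load 200/240]
4 shelves opened.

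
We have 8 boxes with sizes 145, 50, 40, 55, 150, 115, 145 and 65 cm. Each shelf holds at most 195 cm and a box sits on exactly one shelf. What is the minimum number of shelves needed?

Total = 150 + 145 + 145 + 115 + 65 + 55 + 50 + 40 = 765 cm.
Lower bound: ⌈765/195⌉ = 4 shelves.
A packing using 5 shelves:
  shelf 1: 150 + 40 = 190
  shelf 2: 145 + 50 = 195
  shelf 3: 145 = 145
  shelf 4: 115 + 65 = 180
  shelf 5: 55 = 55
No arrangement into 4 shelves stays within capacity, so 5 is optimal.

5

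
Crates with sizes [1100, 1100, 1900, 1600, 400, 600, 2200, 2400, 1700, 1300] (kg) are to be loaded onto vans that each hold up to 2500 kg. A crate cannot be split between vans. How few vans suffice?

Total = 2400 + 2200 + 1900 + 1700 + 1600 + 1300 + 1100 + 1100 + 600 + 400 = 14300 kg.
Lower bound: ⌈14300/2500⌉ = 6 vans.
A packing using 7 vans:
  van 1: 2400 = 2400
  van 2: 2200 = 2200
  van 3: 1900 + 600 = 2500
  van 4: 1700 + 400 = 2100
  van 5: 1600 = 1600
  van 6: 1300 + 1100 = 2400
  van 7: 1100 = 1100
No arrangement into 6 vans stays within capacity, so 7 is optimal.

7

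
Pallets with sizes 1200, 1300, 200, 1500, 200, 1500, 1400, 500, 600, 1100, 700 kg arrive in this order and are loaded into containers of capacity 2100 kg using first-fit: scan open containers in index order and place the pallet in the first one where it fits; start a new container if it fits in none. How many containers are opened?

6

  1200 → container 1 (new)  [load 1200/2100]
  1300 → container 2 (new)  [load 1300/2100]
  200 → container 1  [load 1400/2100]
  1500 → container 3 (new)  [load 1500/2100]
  200 → container 1  [load 1600/2100]
  1500 → container 4 (new)  [load 1500/2100]
  1400 → container 5 (new)  [load 1400/2100]
  500 → container 1  [load 2100/2100]
  600 → container 2  [load 1900/2100]
  1100 → container 6 (new)  [load 1100/2100]
  700 → container 5  [load 2100/2100]
6 containers opened.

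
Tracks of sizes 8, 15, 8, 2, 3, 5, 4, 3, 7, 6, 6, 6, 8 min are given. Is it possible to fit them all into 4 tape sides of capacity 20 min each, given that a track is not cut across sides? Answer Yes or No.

No

Total = 81 min; ⌈81/20⌉ = 5.
At least 5 tape sides are required, but only 4 are allowed.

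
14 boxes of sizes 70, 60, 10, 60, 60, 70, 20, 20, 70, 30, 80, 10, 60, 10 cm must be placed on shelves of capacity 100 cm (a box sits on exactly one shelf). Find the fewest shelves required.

8

Total = 80 + 70 + 70 + 70 + 60 + 60 + 60 + 60 + 30 + 20 + 20 + 10 + 10 + 10 = 630 cm.
Lower bound: ⌈630/100⌉ = 7 shelves.
Also, 8 boxes each exceed 50 cm, and no two of those can share a shelf, so at least 8 shelves are needed.
A packing using 8 shelves:
  shelf 1: 80 + 20 = 100
  shelf 2: 70 + 30 = 100
  shelf 3: 70 + 20 + 10 = 100
  shelf 4: 70 + 10 + 10 = 90
  shelf 5: 60 = 60
  shelf 6: 60 = 60
  shelf 7: 60 = 60
  shelf 8: 60 = 60
This matches the lower bound, so 8 is optimal.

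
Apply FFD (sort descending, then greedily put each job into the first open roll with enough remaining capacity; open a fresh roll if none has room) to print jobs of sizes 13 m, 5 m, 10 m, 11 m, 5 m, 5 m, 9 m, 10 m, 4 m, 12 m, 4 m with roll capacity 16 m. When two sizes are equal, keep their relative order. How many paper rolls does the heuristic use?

Sorted descending: 13, 12, 11, 10, 10, 9, 5, 5, 5, 4, 4.
  13 → roll 1 (new)  [load 13/16]
  12 → roll 2 (new)  [load 12/16]
  11 → roll 3 (new)  [load 11/16]
  10 → roll 4 (new)  [load 10/16]
  10 → roll 5 (new)  [load 10/16]
  9 → roll 6 (new)  [load 9/16]
  5 → roll 3  [load 16/16]
  5 → roll 4  [load 15/16]
  5 → roll 5  [load 15/16]
  4 → roll 2  [load 16/16]
  4 → roll 6  [load 13/16]
6 paper rolls opened.

6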